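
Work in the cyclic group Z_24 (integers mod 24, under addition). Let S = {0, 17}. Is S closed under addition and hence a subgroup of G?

No

17 ∈ S but its inverse 7 ∉ S, so S is not a subgroup.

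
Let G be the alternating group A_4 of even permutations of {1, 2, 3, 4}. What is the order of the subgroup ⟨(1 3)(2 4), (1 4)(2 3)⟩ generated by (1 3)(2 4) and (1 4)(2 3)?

|⟨(1 3)(2 4)⟩| = 2 and |⟨(1 4)(2 3)⟩| = 2, so |H| is a multiple of lcm(2, 2) = 2 and divides |G| = 12.
Closing under the operation: H = {e, (1 2)(3 4), (1 3)(2 4), (1 4)(2 3)}, so |H| = 4.

4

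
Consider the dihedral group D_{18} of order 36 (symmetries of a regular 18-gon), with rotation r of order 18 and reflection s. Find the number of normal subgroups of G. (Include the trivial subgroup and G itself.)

G has 45 subgroups. Checking conjugation-invariance by order — order 1: 1/1 normal; order 2: 1/19 normal; order 3: 1/1 normal; order 4: 0/9 normal; order 6: 1/7 normal; order 9: 1/1 normal; order 12: 0/3 normal; order 18: 3/3 normal; order 36: 1/1 normal.
Total normal subgroups: 9.

9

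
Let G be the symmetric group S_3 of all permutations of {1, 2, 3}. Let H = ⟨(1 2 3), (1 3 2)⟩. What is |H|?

3

|⟨(1 2 3)⟩| = 3 and |⟨(1 3 2)⟩| = 3, so |H| is a multiple of lcm(3, 3) = 3 and divides |G| = 6.
Closing under the operation: H = {e, (1 2 3), (1 3 2)}, so |H| = 3.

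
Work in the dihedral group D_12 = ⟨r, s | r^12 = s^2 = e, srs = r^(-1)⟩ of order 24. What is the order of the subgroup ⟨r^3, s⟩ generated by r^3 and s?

8

|⟨r^3⟩| = 4 and |⟨s⟩| = 2, so |H| is a multiple of lcm(4, 2) = 4 and divides |G| = 24.
Closing under the operation: H = {e, r^3, r^6, r^9, s, r^3s, r^6s, r^9s}, so |H| = 8.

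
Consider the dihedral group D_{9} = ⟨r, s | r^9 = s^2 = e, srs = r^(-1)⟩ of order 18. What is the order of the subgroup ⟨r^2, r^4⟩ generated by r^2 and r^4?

|⟨r^2⟩| = 9 and |⟨r^4⟩| = 9, so |H| is a multiple of lcm(9, 9) = 9 and divides |G| = 18.
Closing under the operation: H = {e, r, r^2, r^3, r^4, r^5, r^6, r^7, r^8}, so |H| = 9.

9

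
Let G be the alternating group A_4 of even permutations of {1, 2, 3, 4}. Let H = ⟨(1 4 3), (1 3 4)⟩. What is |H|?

3

|⟨(1 4 3)⟩| = 3 and |⟨(1 3 4)⟩| = 3, so |H| is a multiple of lcm(3, 3) = 3 and divides |G| = 12.
Closing under the operation: H = {e, (1 3 4), (1 4 3)}, so |H| = 3.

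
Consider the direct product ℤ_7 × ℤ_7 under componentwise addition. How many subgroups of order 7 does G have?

8

|G| = 49 and 7 | 49, so subgroups of order 7 are possible by Lagrange.
The subgroups of order 7 are: {(0,0), (0,1), (0,2), (0,3), (0,4), (0,5), (0,6)}; {(0,0), (1,0), (2,0), (3,0), (4,0), (5,0), (6,0)}; {(0,0), (1,1), (2,2), (3,3), (4,4), (5,5), (6,6)}; {(0,0), (1,2), (2,4), (3,6), (4,1), (5,3), (6,5)}; … (8 in all).
So G has 8 subgroups of order 7.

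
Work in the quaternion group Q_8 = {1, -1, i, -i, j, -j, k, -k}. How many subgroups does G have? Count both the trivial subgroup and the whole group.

6

|G| = 8, so by Lagrange every subgroup order divides 8. Divisors: 1, 2, 4, 8.
Subgroups by order — order 1: 1; order 2: 1; order 4: 3; order 8: 1.
Total: 1 + 1 + 3 + 1 = 6.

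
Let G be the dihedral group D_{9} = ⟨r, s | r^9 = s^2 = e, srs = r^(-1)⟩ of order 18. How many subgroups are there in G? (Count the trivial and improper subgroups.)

|G| = 18, so by Lagrange every subgroup order divides 18. Divisors: 1, 2, 3, 6, 9, 18.
Subgroups by order — order 1: 1; order 2: 9; order 3: 1; order 6: 3; order 9: 1; order 18: 1.
Total: 1 + 9 + 1 + 3 + 1 + 1 = 16.

16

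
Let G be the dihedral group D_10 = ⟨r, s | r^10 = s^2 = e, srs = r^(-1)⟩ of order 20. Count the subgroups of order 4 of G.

|G| = 20 and 4 | 20, so subgroups of order 4 are possible by Lagrange.
The subgroups of order 4 are: {e, r^5, r^2s, r^7s}; {e, r^5, r^3s, r^8s}; {e, r^5, r^4s, r^9s}; {e, r^5, s, r^5s}; … (5 in all).
So G has 5 subgroups of order 4.

5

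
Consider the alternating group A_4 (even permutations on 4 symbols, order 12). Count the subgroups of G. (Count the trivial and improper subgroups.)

|G| = 12, so by Lagrange every subgroup order divides 12. Divisors: 1, 2, 3, 4, 6, 12.
Subgroups by order — order 1: 1; order 2: 3; order 3: 4; order 4: 1; order 6: 0; order 12: 1.
Total: 1 + 3 + 4 + 1 + 0 + 1 = 10.

10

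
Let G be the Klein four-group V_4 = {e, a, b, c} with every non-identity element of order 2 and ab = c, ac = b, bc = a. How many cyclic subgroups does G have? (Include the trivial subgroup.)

A cyclic subgroup of order d is generated by each of its φ(d) elements of order d, so the cyclic subgroups of order d number (#elements of order d)/φ(d).
Cyclic subgroups by order — order 1: 1; order 2: 3.
Total: 4.

4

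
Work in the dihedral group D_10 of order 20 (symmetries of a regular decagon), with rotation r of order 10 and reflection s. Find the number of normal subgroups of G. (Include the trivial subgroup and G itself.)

7

G has 22 subgroups. Checking conjugation-invariance by order — order 1: 1/1 normal; order 2: 1/11 normal; order 4: 0/5 normal; order 5: 1/1 normal; order 10: 3/3 normal; order 20: 1/1 normal.
Total normal subgroups: 7.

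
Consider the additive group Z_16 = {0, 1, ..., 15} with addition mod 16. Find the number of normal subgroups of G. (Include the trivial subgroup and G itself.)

5

G is abelian, so every subgroup is normal.
G has 5 subgroups in total, hence 5 normal subgroups.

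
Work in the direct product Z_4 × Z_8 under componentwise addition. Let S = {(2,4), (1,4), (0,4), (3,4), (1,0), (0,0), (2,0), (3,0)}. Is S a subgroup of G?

Yes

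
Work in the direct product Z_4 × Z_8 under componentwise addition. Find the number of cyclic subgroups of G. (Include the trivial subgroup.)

Group the elements of G by the cyclic subgroup they generate; each cyclic subgroup of order d accounts for φ(d) elements.
Cyclic subgroups by order — order 1: 1; order 2: 3; order 4: 6; order 8: 4.
Total: 14.

14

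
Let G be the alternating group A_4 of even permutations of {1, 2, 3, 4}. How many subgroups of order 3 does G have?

|G| = 12 and 3 | 12, so subgroups of order 3 are possible by Lagrange.
The subgroups of order 3 are: {e, (1 2 3), (1 3 2)}; {e, (1 2 4), (1 4 2)}; {e, (1 3 4), (1 4 3)}; {e, (2 3 4), (2 4 3)}.
So G has 4 subgroups of order 3.

4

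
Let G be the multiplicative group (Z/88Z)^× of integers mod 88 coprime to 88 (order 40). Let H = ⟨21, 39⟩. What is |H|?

|⟨21⟩| = 2 and |⟨39⟩| = 10, so |H| is a multiple of lcm(2, 10) = 10 and divides |G| = 40.
Closing under the operation: H = {1, 3, 7, 9, 13, 21, 25, 27, 29, 39, 49, 59, 61, 63, 67, 75, 79, 81, 85, 87}, so |H| = 20.

20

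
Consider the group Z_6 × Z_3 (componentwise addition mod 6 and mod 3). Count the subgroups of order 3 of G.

4

|G| = 18 and 3 | 18, so subgroups of order 3 are possible by Lagrange.
The subgroups of order 3 are: {(0,0), (0,1), (0,2)}; {(0,0), (2,0), (4,0)}; {(0,0), (2,1), (4,2)}; {(0,0), (2,2), (4,1)}.
So G has 4 subgroups of order 3.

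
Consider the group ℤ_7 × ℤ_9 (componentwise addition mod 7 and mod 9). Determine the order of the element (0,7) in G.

The order of (0,7) in Z_7 × Z_9 is lcm(ord(0) in Z_7, ord(7) in Z_9).
ord(0) = 1 and ord(7) = 9, so |⟨(0,7)⟩| = lcm(1, 9) = 9.

9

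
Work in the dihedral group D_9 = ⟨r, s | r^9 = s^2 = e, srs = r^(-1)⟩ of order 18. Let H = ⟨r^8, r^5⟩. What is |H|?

9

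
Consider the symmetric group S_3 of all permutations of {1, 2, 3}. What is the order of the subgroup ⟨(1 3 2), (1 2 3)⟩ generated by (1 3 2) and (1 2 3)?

|⟨(1 3 2)⟩| = 3 and |⟨(1 2 3)⟩| = 3, so |H| is a multiple of lcm(3, 3) = 3 and divides |G| = 6.
Closing under the operation: H = {e, (1 2 3), (1 3 2)}, so |H| = 3.

3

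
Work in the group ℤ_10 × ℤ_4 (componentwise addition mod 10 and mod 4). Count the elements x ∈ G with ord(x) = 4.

An element (a,b) has order lcm(ord(a), ord(b)); count pairs with lcm equal to 4.
Enumerating gives 4 such elements.

4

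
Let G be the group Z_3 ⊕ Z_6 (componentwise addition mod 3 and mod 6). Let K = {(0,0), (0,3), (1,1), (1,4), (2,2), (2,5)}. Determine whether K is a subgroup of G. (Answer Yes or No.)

Yes

|K| = 6 divides |G| = 18, consistent with Lagrange.
K contains the identity, every element's inverse is in K, and K is closed under +: it is a subgroup.
In fact K = ⟨(2,5)⟩.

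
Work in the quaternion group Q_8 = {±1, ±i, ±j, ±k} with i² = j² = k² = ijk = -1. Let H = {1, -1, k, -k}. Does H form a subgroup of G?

|H| = 4 divides |G| = 8, consistent with Lagrange.
H contains the identity, every element's inverse is in H, and H is closed under ·: it is a subgroup.
In fact H = ⟨-k⟩.

Yes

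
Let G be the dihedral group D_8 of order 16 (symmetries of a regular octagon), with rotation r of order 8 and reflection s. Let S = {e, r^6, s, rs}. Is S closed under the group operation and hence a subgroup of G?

r^6 ∈ S but its inverse r^2 ∉ S, so S is not a subgroup.

No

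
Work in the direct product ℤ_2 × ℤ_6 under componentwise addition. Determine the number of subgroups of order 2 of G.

3

|G| = 12 and 2 | 12, so subgroups of order 2 are possible by Lagrange.
The subgroups of order 2 are: {(0,0), (0,3)}; {(0,0), (1,0)}; {(0,0), (1,3)}.
So G has 3 subgroups of order 2.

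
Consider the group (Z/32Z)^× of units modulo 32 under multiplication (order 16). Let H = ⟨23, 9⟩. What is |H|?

8

|⟨23⟩| = 4 and |⟨9⟩| = 4, so |H| is a multiple of lcm(4, 4) = 4 and divides |G| = 16.
Closing under the operation: H = {1, 7, 9, 15, 17, 23, 25, 31}, so |H| = 8.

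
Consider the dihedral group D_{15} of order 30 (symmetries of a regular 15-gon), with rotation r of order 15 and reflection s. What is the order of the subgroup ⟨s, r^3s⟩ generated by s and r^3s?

10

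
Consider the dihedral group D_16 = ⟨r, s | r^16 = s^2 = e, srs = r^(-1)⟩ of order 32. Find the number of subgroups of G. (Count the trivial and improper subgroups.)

36

|G| = 32, so by Lagrange every subgroup order divides 32. Divisors: 1, 2, 4, 8, 16, 32.
Subgroups by order — order 1: 1; order 2: 17; order 4: 9; order 8: 5; order 16: 3; order 32: 1.
Total: 1 + 17 + 9 + 5 + 3 + 1 = 36.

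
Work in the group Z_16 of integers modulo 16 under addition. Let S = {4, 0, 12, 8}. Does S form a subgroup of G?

Yes

|S| = 4 divides |G| = 16, consistent with Lagrange.
S contains the identity, every element's inverse is in S, and S is closed under +: it is a subgroup.
In fact S = ⟨4⟩.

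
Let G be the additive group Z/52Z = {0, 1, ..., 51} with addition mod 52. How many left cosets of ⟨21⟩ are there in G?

1

|⟨21⟩| = 52 and |G| = 52.
By Lagrange, [G : H] = |G|/|H| = 52/52 = 1.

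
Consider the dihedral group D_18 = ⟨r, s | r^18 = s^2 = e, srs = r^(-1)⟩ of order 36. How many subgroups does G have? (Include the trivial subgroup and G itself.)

|G| = 36, so by Lagrange every subgroup order divides 36. Divisors: 1, 2, 3, 4, 6, 9, 12, 18, 36.
Subgroups by order — order 1: 1; order 2: 19; order 3: 1; order 4: 9; order 6: 7; order 9: 1; order 12: 3; order 18: 3; order 36: 1.
Total: 1 + 19 + 1 + 9 + 7 + 1 + 3 + 3 + 1 = 45.

45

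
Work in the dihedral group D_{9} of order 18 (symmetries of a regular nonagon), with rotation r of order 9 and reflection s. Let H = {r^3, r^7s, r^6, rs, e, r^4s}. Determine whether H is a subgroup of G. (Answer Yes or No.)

Yes

|H| = 6 divides |G| = 18, consistent with Lagrange.
H contains the identity, every element's inverse is in H, and H is closed under ·: it is a subgroup.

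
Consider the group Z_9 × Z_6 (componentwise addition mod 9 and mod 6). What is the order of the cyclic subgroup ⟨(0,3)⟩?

2

The order of (0,3) in Z_9 × Z_6 is lcm(ord(0) in Z_9, ord(3) in Z_6).
ord(0) = 1 and ord(3) = 2, so |⟨(0,3)⟩| = lcm(1, 2) = 2.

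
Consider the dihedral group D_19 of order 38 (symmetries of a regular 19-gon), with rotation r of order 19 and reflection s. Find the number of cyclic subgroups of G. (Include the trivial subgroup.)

Group the elements of G by the cyclic subgroup they generate; each cyclic subgroup of order d accounts for φ(d) elements.
Cyclic subgroups by order — order 1: 1; order 2: 19; order 19: 1.
Total: 21.

21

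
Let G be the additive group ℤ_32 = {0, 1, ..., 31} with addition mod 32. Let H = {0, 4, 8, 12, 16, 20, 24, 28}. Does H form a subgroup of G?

|H| = 8 divides |G| = 32, consistent with Lagrange.
H contains the identity, every element's inverse is in H, and H is closed under +: it is a subgroup.
In fact H = ⟨4⟩.

Yes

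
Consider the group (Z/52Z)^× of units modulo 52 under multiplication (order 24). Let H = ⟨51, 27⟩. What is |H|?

4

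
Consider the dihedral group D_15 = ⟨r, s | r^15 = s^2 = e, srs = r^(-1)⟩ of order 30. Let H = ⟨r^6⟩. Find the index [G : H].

|⟨r^6⟩| = 5 and |G| = 30.
By Lagrange, [G : H] = |G|/|H| = 30/5 = 6.

6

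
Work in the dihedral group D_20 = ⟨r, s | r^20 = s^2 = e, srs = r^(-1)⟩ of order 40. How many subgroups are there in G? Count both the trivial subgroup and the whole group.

48

|G| = 40, so by Lagrange every subgroup order divides 40. Divisors: 1, 2, 4, 5, 8, 10, 20, 40.
Subgroups by order — order 1: 1; order 2: 21; order 4: 11; order 5: 1; order 8: 5; order 10: 5; order 20: 3; order 40: 1.
Total: 1 + 21 + 11 + 1 + 5 + 5 + 3 + 1 = 48.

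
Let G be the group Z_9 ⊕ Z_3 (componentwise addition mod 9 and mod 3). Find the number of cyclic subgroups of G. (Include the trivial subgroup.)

Each element a generates a cyclic subgroup ⟨a⟩; distinct elements may generate the same one (a cyclic group of order d has φ(d) generators).
Cyclic subgroups by order — order 1: 1; order 3: 4; order 9: 3.
Total: 8.

8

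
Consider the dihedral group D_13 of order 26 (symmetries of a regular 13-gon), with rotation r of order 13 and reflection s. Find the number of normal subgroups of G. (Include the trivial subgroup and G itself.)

G has 16 subgroups. Checking conjugation-invariance by order — order 1: 1/1 normal; order 2: 0/13 normal; order 13: 1/1 normal; order 26: 1/1 normal.
Total normal subgroups: 3.

3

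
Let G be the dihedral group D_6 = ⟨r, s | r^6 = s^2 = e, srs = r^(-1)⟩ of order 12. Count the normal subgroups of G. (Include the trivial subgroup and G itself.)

7

G has 16 subgroups. Checking conjugation-invariance by order — order 1: 1/1 normal; order 2: 1/7 normal; order 3: 1/1 normal; order 4: 0/3 normal; order 6: 3/3 normal; order 12: 1/1 normal.
Total normal subgroups: 7.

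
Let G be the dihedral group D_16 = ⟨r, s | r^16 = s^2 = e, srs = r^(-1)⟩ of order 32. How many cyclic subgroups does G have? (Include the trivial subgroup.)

21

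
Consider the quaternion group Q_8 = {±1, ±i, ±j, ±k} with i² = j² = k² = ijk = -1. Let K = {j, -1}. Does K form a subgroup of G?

No

The identity 1 ∉ K, so K is not a subgroup.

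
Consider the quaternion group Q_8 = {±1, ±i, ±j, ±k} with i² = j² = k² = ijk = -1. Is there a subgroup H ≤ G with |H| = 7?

No

7 does not divide |G| = 8, so by Lagrange no subgroup of order 7 exists.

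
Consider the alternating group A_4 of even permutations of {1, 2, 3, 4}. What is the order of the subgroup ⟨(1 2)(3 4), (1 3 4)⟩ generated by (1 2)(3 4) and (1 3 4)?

|⟨(1 2)(3 4)⟩| = 2 and |⟨(1 3 4)⟩| = 3, so |H| is a multiple of lcm(2, 3) = 6 and divides |G| = 12.
Closing {(1 2)(3 4), (1 3 4)} under the group operation gives all of G, so |H| = 12.

12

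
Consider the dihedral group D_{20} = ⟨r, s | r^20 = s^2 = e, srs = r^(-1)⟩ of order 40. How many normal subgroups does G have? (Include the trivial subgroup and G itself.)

G has 48 subgroups. Checking conjugation-invariance by order — order 1: 1/1 normal; order 2: 1/21 normal; order 4: 1/11 normal; order 5: 1/1 normal; order 8: 0/5 normal; order 10: 1/5 normal; order 20: 3/3 normal; order 40: 1/1 normal.
Total normal subgroups: 9.

9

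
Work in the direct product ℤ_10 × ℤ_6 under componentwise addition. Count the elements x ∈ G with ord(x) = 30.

An element (a,b) has order lcm(ord(a), ord(b)); count pairs with lcm equal to 30.
Enumerating gives 24 such elements.

24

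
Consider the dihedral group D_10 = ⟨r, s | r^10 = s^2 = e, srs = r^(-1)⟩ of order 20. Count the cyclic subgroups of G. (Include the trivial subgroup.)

14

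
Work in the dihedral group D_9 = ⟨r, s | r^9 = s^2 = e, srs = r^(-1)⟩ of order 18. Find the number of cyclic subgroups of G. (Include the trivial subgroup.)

12

A cyclic subgroup of order d is generated by each of its φ(d) elements of order d, so the cyclic subgroups of order d number (#elements of order d)/φ(d).
Cyclic subgroups by order — order 1: 1; order 2: 9; order 3: 1; order 9: 1.
Total: 12.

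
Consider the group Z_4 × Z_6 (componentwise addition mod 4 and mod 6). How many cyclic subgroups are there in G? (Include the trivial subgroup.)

12

A cyclic subgroup of order d is generated by each of its φ(d) elements of order d, so the cyclic subgroups of order d number (#elements of order d)/φ(d).
Cyclic subgroups by order — order 1: 1; order 2: 3; order 3: 1; order 4: 2; order 6: 3; order 12: 2.
Total: 12.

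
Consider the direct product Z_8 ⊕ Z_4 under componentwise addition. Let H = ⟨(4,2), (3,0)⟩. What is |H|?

|⟨(4,2)⟩| = 2 and |⟨(3,0)⟩| = 8, so |H| is a multiple of lcm(2, 8) = 8 and divides |G| = 32.
Closing under the operation: H = {(0,0), (0,2), (1,0), (1,2), (2,0), (2,2), (3,0), (3,2), (4,0), (4,2), (5,0), (5,2), (6,0), (6,2), (7,0), (7,2)}, so |H| = 16.

16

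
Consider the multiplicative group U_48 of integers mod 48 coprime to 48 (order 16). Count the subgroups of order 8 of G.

|G| = 16 and 8 | 16, so subgroups of order 8 are possible by Lagrange.
The subgroups of order 8 are: {1, 11, 13, 23, 25, 35, 37, 47}; {1, 11, 17, 19, 25, 35, 41, 43}; {1, 5, 7, 11, 25, 29, 31, 35}; {1, 5, 13, 17, 25, 29, 37, 41}; … (7 in all).
So G has 7 subgroups of order 8.

7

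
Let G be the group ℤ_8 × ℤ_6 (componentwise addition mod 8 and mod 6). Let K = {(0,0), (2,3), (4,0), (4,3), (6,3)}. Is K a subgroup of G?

No

|K| = 5 does not divide |G| = 48, so by Lagrange K is not a subgroup.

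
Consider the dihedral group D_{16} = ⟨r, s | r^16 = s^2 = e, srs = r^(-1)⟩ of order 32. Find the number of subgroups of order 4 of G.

9

|G| = 32 and 4 | 32, so subgroups of order 4 are possible by Lagrange.
The subgroups of order 4 are: {e, r^8, r^2s, r^10s}; {e, r^8, r^3s, r^11s}; {e, r^4, r^8, r^12}; {e, r^8, r^4s, r^12s}; … (9 in all).
So G has 9 subgroups of order 4.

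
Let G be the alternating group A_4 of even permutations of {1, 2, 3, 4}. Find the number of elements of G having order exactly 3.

The elements of order 3 are: (2 3 4), (2 4 3), (1 2 3), (1 2 4), (1 3 2), (1 3 4), (1 4 2), (1 4 3).
That's 8.

8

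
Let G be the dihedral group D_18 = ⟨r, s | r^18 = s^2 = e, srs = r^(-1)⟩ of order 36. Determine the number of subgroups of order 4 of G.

9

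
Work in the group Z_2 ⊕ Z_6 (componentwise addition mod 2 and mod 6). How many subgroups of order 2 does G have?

|G| = 12 and 2 | 12, so subgroups of order 2 are possible by Lagrange.
The subgroups of order 2 are: {(0,0), (0,3)}; {(0,0), (1,0)}; {(0,0), (1,3)}.
So G has 3 subgroups of order 2.

3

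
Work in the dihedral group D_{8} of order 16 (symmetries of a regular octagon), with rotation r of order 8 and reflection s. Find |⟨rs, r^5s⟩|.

|⟨rs⟩| = 2 and |⟨r^5s⟩| = 2, so |H| is a multiple of lcm(2, 2) = 2 and divides |G| = 16.
Closing under the operation: H = {e, r^4, rs, r^5s}, so |H| = 4.

4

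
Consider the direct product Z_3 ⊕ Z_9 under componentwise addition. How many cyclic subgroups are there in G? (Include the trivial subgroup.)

8

A cyclic subgroup of order d is generated by each of its φ(d) elements of order d, so the cyclic subgroups of order d number (#elements of order d)/φ(d).
Cyclic subgroups by order — order 1: 1; order 3: 4; order 9: 3.
Total: 8.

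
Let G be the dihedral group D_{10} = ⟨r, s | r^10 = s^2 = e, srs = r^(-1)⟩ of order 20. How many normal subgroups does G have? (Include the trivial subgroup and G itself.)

G has 22 subgroups. Checking conjugation-invariance by order — order 1: 1/1 normal; order 2: 1/11 normal; order 4: 0/5 normal; order 5: 1/1 normal; order 10: 3/3 normal; order 20: 1/1 normal.
Total normal subgroups: 7.

7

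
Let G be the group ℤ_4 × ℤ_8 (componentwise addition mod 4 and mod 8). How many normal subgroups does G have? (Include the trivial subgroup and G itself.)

22

G is abelian, so every subgroup is normal.
G has 22 subgroups in total, hence 22 normal subgroups.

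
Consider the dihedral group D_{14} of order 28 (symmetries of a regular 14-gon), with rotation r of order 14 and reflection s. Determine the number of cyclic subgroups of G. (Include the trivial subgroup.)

18

Each element a generates a cyclic subgroup ⟨a⟩; distinct elements may generate the same one (a cyclic group of order d has φ(d) generators).
Cyclic subgroups by order — order 1: 1; order 2: 15; order 7: 1; order 14: 1.
Total: 18.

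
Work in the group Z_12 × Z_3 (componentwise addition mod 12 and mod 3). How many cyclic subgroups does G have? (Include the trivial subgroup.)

15

Group the elements of G by the cyclic subgroup they generate; each cyclic subgroup of order d accounts for φ(d) elements.
Cyclic subgroups by order — order 1: 1; order 2: 1; order 3: 4; order 4: 1; order 6: 4; order 12: 4.
Total: 15.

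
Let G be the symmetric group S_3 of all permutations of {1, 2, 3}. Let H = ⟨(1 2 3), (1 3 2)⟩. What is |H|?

|⟨(1 2 3)⟩| = 3 and |⟨(1 3 2)⟩| = 3, so |H| is a multiple of lcm(3, 3) = 3 and divides |G| = 6.
Closing under the operation: H = {e, (1 2 3), (1 3 2)}, so |H| = 3.

3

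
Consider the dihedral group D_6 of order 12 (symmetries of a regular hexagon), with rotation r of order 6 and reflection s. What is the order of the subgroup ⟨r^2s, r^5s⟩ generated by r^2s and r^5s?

|⟨r^2s⟩| = 2 and |⟨r^5s⟩| = 2, so |H| is a multiple of lcm(2, 2) = 2 and divides |G| = 12.
Closing under the operation: H = {e, r^3, r^2s, r^5s}, so |H| = 4.

4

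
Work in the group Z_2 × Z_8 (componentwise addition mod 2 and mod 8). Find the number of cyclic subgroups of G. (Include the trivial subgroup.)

Each element a generates a cyclic subgroup ⟨a⟩; distinct elements may generate the same one (a cyclic group of order d has φ(d) generators).
Cyclic subgroups by order — order 1: 1; order 2: 3; order 4: 2; order 8: 2.
Total: 8.

8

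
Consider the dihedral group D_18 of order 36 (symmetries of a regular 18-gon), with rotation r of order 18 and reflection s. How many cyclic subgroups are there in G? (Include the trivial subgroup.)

24

Each element a generates a cyclic subgroup ⟨a⟩; distinct elements may generate the same one (a cyclic group of order d has φ(d) generators).
Cyclic subgroups by order — order 1: 1; order 2: 19; order 3: 1; order 6: 1; order 9: 1; order 18: 1.
Total: 24.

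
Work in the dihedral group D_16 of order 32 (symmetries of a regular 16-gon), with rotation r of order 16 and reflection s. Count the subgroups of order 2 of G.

|G| = 32 and 2 | 32, so subgroups of order 2 are possible by Lagrange.
The subgroups of order 2 are: {e, r^10s}; {e, r^11s}; {e, r^12s}; {e, r^13s}; … (17 in all).
So G has 17 subgroups of order 2.

17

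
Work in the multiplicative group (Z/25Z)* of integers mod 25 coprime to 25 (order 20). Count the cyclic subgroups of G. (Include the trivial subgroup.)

6

Each element a generates a cyclic subgroup ⟨a⟩; distinct elements may generate the same one (a cyclic group of order d has φ(d) generators).
Cyclic subgroups by order — order 1: 1; order 2: 1; order 4: 1; order 5: 1; order 10: 1; order 20: 1.
Total: 6.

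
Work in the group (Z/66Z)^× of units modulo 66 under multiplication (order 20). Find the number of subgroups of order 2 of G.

|G| = 20 and 2 | 20, so subgroups of order 2 are possible by Lagrange.
The subgroups of order 2 are: {1, 23}; {1, 43}; {1, 65}.
So G has 3 subgroups of order 2.

3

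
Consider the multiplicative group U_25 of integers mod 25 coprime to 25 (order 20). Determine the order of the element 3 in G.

Compute successive powers of 3 mod 25: 3, 9, 2, 6, 18, 4, 12, 11, …; 3^20 ≡ 1 (mod 25).
So |⟨3⟩| = 20.

20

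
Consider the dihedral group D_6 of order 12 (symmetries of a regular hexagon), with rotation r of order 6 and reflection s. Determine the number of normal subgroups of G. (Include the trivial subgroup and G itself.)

G has 16 subgroups. Checking conjugation-invariance by order — order 1: 1/1 normal; order 2: 1/7 normal; order 3: 1/1 normal; order 4: 0/3 normal; order 6: 3/3 normal; order 12: 1/1 normal.
Total normal subgroups: 7.

7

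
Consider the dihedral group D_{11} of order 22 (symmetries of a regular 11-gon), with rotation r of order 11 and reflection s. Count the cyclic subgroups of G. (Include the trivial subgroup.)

Each element a generates a cyclic subgroup ⟨a⟩; distinct elements may generate the same one (a cyclic group of order d has φ(d) generators).
Cyclic subgroups by order — order 1: 1; order 2: 11; order 11: 1.
Total: 13.

13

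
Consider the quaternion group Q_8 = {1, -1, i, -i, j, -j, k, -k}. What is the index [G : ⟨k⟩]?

|⟨k⟩| = 4 and |G| = 8.
By Lagrange, [G : H] = |G|/|H| = 8/4 = 2.

2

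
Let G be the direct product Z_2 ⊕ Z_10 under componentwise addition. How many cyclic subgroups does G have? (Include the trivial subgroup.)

Each element a generates a cyclic subgroup ⟨a⟩; distinct elements may generate the same one (a cyclic group of order d has φ(d) generators).
Cyclic subgroups by order — order 1: 1; order 2: 3; order 5: 1; order 10: 3.
Total: 8.

8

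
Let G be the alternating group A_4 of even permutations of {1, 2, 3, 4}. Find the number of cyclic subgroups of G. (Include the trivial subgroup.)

Each element a generates a cyclic subgroup ⟨a⟩; distinct elements may generate the same one (a cyclic group of order d has φ(d) generators).
Cyclic subgroups by order — order 1: 1; order 2: 3; order 3: 4.
Total: 8.

8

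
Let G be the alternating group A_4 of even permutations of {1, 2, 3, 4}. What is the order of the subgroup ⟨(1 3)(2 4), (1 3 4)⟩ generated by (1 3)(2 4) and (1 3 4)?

12

|⟨(1 3)(2 4)⟩| = 2 and |⟨(1 3 4)⟩| = 3, so |H| is a multiple of lcm(2, 3) = 6 and divides |G| = 12.
Closing {(1 3)(2 4), (1 3 4)} under the group operation gives all of G, so |H| = 12.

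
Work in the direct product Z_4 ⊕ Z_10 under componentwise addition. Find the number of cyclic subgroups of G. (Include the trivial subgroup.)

Group the elements of G by the cyclic subgroup they generate; each cyclic subgroup of order d accounts for φ(d) elements.
Cyclic subgroups by order — order 1: 1; order 2: 3; order 4: 2; order 5: 1; order 10: 3; order 20: 2.
Total: 12.

12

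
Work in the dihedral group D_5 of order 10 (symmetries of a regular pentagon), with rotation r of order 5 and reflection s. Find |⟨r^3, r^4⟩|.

5

|⟨r^3⟩| = 5 and |⟨r^4⟩| = 5, so |H| is a multiple of lcm(5, 5) = 5 and divides |G| = 10.
Closing under the operation: H = {e, r, r^2, r^3, r^4}, so |H| = 5.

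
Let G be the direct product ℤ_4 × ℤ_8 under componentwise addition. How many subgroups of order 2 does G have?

|G| = 32 and 2 | 32, so subgroups of order 2 are possible by Lagrange.
The subgroups of order 2 are: {(0,0), (0,4)}; {(0,0), (2,0)}; {(0,0), (2,4)}.
So G has 3 subgroups of order 2.

3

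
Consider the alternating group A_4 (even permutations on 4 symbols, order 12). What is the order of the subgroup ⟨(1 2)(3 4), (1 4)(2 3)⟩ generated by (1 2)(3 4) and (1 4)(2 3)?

4

|⟨(1 2)(3 4)⟩| = 2 and |⟨(1 4)(2 3)⟩| = 2, so |H| is a multiple of lcm(2, 2) = 2 and divides |G| = 12.
Closing under the operation: H = {e, (1 2)(3 4), (1 3)(2 4), (1 4)(2 3)}, so |H| = 4.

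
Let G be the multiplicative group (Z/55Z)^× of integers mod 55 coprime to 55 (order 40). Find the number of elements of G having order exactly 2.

The elements of order 2 are: 21, 34, 54.
That's 3.

3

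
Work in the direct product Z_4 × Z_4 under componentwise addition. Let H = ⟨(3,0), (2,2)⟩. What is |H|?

|⟨(3,0)⟩| = 4 and |⟨(2,2)⟩| = 2, so |H| is a multiple of lcm(4, 2) = 4 and divides |G| = 16.
Closing under the operation: H = {(0,0), (0,2), (1,0), (1,2), (2,0), (2,2), (3,0), (3,2)}, so |H| = 8.

8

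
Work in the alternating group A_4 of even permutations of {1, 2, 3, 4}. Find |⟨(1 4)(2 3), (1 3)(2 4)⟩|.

|⟨(1 4)(2 3)⟩| = 2 and |⟨(1 3)(2 4)⟩| = 2, so |H| is a multiple of lcm(2, 2) = 2 and divides |G| = 12.
Closing under the operation: H = {e, (1 2)(3 4), (1 3)(2 4), (1 4)(2 3)}, so |H| = 4.

4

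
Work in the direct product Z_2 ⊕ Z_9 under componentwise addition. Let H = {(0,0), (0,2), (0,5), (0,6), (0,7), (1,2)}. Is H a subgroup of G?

(1,2) ∈ H but its inverse (1,7) ∉ H, so H is not a subgroup.

No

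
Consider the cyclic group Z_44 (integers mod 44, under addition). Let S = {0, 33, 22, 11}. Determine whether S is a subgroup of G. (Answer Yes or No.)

Yes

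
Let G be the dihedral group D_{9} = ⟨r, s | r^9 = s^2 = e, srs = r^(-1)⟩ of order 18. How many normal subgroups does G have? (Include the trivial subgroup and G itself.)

4

G has 16 subgroups. Checking conjugation-invariance by order — order 1: 1/1 normal; order 2: 0/9 normal; order 3: 1/1 normal; order 6: 0/3 normal; order 9: 1/1 normal; order 18: 1/1 normal.
Total normal subgroups: 4.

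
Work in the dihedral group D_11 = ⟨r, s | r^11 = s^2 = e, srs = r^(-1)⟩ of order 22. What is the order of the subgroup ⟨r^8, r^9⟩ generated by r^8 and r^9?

11

|⟨r^8⟩| = 11 and |⟨r^9⟩| = 11, so |H| is a multiple of lcm(11, 11) = 11 and divides |G| = 22.
Closing under the operation: H = {e, r, r^2, r^3, r^4, r^5, r^6, r^7, r^8, r^9, r^10}, so |H| = 11.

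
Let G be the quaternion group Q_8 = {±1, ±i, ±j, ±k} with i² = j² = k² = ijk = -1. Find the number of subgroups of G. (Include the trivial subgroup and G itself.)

6

|G| = 8, so by Lagrange every subgroup order divides 8. Divisors: 1, 2, 4, 8.
Subgroups by order — order 1: 1; order 2: 1; order 4: 3; order 8: 1.
Total: 1 + 1 + 3 + 1 = 6.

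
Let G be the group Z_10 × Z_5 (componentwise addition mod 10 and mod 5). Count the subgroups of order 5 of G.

6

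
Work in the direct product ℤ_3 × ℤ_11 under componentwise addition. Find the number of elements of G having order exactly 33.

An element (a,b) has order lcm(ord(a), ord(b)); count pairs with lcm equal to 33.
Enumerating gives 20 such elements.

20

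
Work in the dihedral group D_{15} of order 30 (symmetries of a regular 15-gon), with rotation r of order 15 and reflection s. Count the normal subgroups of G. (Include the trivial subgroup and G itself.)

G has 28 subgroups. Checking conjugation-invariance by order — order 1: 1/1 normal; order 2: 0/15 normal; order 3: 1/1 normal; order 5: 1/1 normal; order 6: 0/5 normal; order 10: 0/3 normal; order 15: 1/1 normal; order 30: 1/1 normal.
Total normal subgroups: 5.

5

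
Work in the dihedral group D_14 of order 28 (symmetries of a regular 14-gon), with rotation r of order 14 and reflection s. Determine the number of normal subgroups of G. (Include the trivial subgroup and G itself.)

7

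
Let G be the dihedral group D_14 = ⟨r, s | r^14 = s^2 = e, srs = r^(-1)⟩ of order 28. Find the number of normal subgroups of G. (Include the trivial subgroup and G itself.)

7

G has 28 subgroups. Checking conjugation-invariance by order — order 1: 1/1 normal; order 2: 1/15 normal; order 4: 0/7 normal; order 7: 1/1 normal; order 14: 3/3 normal; order 28: 1/1 normal.
Total normal subgroups: 7.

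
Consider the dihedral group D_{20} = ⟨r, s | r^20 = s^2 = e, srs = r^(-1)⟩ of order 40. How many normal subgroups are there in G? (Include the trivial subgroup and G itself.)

9

G has 48 subgroups. Checking conjugation-invariance by order — order 1: 1/1 normal; order 2: 1/21 normal; order 4: 1/11 normal; order 5: 1/1 normal; order 8: 0/5 normal; order 10: 1/5 normal; order 20: 3/3 normal; order 40: 1/1 normal.
Total normal subgroups: 9.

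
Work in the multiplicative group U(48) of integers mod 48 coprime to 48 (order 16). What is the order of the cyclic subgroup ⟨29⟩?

Compute successive powers of 29 mod 48: 29, 25, 5, 1; 29^4 ≡ 1 (mod 48).
So |⟨29⟩| = 4.

4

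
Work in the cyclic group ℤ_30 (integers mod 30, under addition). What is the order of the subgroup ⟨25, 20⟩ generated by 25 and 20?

|⟨25⟩| = 6 and |⟨20⟩| = 3, so |H| is a multiple of lcm(6, 3) = 6 and divides |G| = 30.
Closing under the operation: H = {0, 5, 10, 15, 20, 25}, so |H| = 6.

6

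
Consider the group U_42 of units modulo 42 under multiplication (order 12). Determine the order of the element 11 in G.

6

Compute successive powers of 11 mod 42: 11, 37, 29, 25, 23, 1; 11^6 ≡ 1 (mod 42).
So |⟨11⟩| = 6.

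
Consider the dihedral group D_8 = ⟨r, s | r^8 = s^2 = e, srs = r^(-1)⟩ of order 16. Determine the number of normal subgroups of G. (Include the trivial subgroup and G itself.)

7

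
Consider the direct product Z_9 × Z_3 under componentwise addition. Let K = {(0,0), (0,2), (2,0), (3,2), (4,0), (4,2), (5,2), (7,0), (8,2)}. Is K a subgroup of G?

No

(4,0) ∈ K but its inverse (5,0) ∉ K, so K is not a subgroup.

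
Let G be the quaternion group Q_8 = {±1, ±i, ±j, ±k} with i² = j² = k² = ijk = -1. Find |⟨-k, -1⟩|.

4

|⟨-k⟩| = 4 and |⟨-1⟩| = 2, so |H| is a multiple of lcm(4, 2) = 4 and divides |G| = 8.
Closing under the operation: H = {1, -1, k, -k}, so |H| = 4.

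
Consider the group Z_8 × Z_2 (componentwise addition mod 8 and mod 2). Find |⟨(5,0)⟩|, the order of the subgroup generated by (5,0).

The order of (5,0) in Z_8 × Z_2 is lcm(ord(5) in Z_8, ord(0) in Z_2).
ord(5) = 8 and ord(0) = 1, so |⟨(5,0)⟩| = lcm(8, 1) = 8.

8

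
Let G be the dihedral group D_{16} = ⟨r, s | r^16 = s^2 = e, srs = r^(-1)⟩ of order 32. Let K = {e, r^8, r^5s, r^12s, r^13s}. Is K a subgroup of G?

No

|K| = 5 does not divide |G| = 32, so by Lagrange K is not a subgroup.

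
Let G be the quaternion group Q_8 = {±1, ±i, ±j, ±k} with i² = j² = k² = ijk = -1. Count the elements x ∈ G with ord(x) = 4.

6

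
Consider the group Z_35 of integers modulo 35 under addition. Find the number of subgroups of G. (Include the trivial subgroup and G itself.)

4

A cyclic group of order 35 has exactly one subgroup for each divisor of 35.
Divisors of 35: 1, 5, 7, 35.
So Z_35 has 4 subgroups.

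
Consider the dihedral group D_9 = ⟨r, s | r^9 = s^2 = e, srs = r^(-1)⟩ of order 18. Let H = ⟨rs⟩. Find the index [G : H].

|⟨rs⟩| = 2 and |G| = 18.
By Lagrange, [G : H] = |G|/|H| = 18/2 = 9.

9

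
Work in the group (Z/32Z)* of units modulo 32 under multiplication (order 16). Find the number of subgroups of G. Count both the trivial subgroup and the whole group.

11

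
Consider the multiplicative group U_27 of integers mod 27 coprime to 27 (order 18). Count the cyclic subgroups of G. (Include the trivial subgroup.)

6

Each element a generates a cyclic subgroup ⟨a⟩; distinct elements may generate the same one (a cyclic group of order d has φ(d) generators).
Cyclic subgroups by order — order 1: 1; order 2: 1; order 3: 1; order 6: 1; order 9: 1; order 18: 1.
Total: 6.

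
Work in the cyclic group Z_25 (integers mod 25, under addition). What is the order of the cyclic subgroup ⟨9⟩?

25

In Z_25, the order of an element a is n/gcd(a, n).
gcd(9, 25) = 1, so |⟨9⟩| = 25/1 = 25.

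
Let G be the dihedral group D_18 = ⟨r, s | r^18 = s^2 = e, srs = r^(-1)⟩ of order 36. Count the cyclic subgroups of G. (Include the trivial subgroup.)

24

A cyclic subgroup of order d is generated by each of its φ(d) elements of order d, so the cyclic subgroups of order d number (#elements of order d)/φ(d).
Cyclic subgroups by order — order 1: 1; order 2: 19; order 3: 1; order 6: 1; order 9: 1; order 18: 1.
Total: 24.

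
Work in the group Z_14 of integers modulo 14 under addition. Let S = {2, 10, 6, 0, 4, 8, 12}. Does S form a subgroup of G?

|S| = 7 divides |G| = 14, consistent with Lagrange.
S contains the identity, every element's inverse is in S, and S is closed under +: it is a subgroup.
In fact S = ⟨2⟩.

Yes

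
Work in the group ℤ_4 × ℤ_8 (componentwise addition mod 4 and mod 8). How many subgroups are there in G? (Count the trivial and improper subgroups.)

22

|G| = 32, so by Lagrange every subgroup order divides 32. Divisors: 1, 2, 4, 8, 16, 32.
Subgroups by order — order 1: 1; order 2: 3; order 4: 7; order 8: 7; order 16: 3; order 32: 1.
Total: 1 + 3 + 7 + 7 + 3 + 1 = 22.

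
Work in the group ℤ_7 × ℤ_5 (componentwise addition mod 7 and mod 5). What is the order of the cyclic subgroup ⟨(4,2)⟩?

35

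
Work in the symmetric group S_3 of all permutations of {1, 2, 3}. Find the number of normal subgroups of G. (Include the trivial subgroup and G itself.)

3

G has 6 subgroups. Checking conjugation-invariance by order — order 1: 1/1 normal; order 2: 0/3 normal; order 3: 1/1 normal; order 6: 1/1 normal.
Total normal subgroups: 3.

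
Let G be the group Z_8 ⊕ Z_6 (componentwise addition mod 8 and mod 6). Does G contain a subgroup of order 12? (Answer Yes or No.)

Yes

12 | 48. A subgroup of order 12 is {(0,0), (0,1), (0,2), (0,3), (0,4), (0,5), (4,0), (4,1), (4,2), (4,3), (4,4), (4,5)}.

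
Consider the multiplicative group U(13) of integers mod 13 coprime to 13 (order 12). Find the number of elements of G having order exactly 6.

2

The elements of order 6 are: 4, 10.
That's 2.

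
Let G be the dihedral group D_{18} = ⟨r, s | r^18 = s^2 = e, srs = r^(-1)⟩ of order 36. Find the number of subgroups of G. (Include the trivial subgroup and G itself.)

45

|G| = 36, so by Lagrange every subgroup order divides 36. Divisors: 1, 2, 3, 4, 6, 9, 12, 18, 36.
Subgroups by order — order 1: 1; order 2: 19; order 3: 1; order 4: 9; order 6: 7; order 9: 1; order 12: 3; order 18: 3; order 36: 1.
Total: 1 + 19 + 1 + 9 + 7 + 1 + 3 + 3 + 1 = 45.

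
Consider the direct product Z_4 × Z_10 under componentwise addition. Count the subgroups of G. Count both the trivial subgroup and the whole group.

16

|G| = 40, so by Lagrange every subgroup order divides 40. Divisors: 1, 2, 4, 5, 8, 10, 20, 40.
Subgroups by order — order 1: 1; order 2: 3; order 4: 3; order 5: 1; order 8: 1; order 10: 3; order 20: 3; order 40: 1.
Total: 1 + 3 + 3 + 1 + 1 + 3 + 3 + 1 = 16.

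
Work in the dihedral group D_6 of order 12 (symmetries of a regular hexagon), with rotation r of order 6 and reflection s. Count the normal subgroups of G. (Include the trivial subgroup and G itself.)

7

G has 16 subgroups. Checking conjugation-invariance by order — order 1: 1/1 normal; order 2: 1/7 normal; order 3: 1/1 normal; order 4: 0/3 normal; order 6: 3/3 normal; order 12: 1/1 normal.
Total normal subgroups: 7.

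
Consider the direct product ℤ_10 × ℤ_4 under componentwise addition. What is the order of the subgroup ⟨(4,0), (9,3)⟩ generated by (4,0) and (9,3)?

20

|⟨(4,0)⟩| = 5 and |⟨(9,3)⟩| = 20, so |H| is a multiple of lcm(5, 20) = 20 and divides |G| = 40.
Closing under the operation: H = {(0,0), (0,2), (1,1), (1,3), (2,0), (2,2), (3,1), (3,3), (4,0), (4,2), (5,1), (5,3), (6,0), (6,2), (7,1), (7,3), (8,0), (8,2), (9,1), (9,3)}, so |H| = 20.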